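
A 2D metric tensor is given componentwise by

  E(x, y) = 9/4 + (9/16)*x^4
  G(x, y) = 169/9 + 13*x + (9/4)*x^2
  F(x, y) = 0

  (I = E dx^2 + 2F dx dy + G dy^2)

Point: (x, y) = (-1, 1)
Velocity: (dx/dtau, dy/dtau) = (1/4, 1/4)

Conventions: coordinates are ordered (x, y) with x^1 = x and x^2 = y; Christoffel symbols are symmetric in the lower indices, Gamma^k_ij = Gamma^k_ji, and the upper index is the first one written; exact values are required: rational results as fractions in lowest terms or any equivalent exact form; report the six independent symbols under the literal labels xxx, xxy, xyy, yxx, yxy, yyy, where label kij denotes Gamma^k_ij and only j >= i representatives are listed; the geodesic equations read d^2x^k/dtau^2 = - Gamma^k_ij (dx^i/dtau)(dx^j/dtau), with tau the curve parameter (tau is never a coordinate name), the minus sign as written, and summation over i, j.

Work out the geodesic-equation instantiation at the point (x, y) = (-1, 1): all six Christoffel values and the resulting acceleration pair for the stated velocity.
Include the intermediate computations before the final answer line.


E = 45/16, F = 0, G = 289/36 at the point
E_x = -9/4, E_y = 0, F_x = 0, F_y = 0, G_x = 17/2, G_y = 0
EG - F^2 = 1445/64;  g^inv = (64/1445) * [[289/36, 0], [0, 45/16]]
first-kind symbols [ij,l] = (1/2)(d_i g_jl + d_j g_il - d_l g_ij): [xx,x] = E_x/2 = -9/8, [xx,y] = F_x - E_y/2 = 0, [xy,x] = E_y/2 = 0, [xy,y] = G_x/2 = 17/4, [yy,x] = F_y - G_x/2 = -17/4, [yy,y] = G_y/2 = 0
Gamma^x_ij = (G*[ij,x] - F*[ij,y])/(EG - F^2), Gamma^y_ij = (E*[ij,y] - F*[ij,x])/(EG - F^2)
Gamma_xxx = -2/5, Gamma_xxy = 0, Gamma_xyy = -68/45, Gamma_yxx = 0, Gamma_yxy = 9/17, Gamma_yyy = 0
d^2x/dtau^2 = -(Gamma_xxx*(1/4)^2 + 2*Gamma_xxy*(1/4)*(1/4) + Gamma_xyy*(1/4)^2) = 43/360
d^2y/dtau^2 = -(Gamma_yxx*(1/4)^2 + 2*Gamma_yxy*(1/4)*(1/4) + Gamma_yyy*(1/4)^2) = -9/136

Answer: Gamma_xxx = -2/5, Gamma_xxy = 0, Gamma_xyy = -68/45, Gamma_yxx = 0, Gamma_yxy = 9/17, Gamma_yyy = 0; accelerations (d^2x/dtau^2, d^2y/dtau^2) = (43/360, -9/136)


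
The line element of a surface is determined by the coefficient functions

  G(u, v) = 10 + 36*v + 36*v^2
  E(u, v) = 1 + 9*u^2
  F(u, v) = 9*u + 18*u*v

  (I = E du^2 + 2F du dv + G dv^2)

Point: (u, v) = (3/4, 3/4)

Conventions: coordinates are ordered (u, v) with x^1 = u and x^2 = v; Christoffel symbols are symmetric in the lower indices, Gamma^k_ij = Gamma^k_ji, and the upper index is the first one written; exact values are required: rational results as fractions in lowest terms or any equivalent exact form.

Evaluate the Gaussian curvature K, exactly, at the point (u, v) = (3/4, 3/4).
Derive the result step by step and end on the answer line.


E = 97/16, F = 135/8, G = 229/4, EG - F^2 = 997/16 at the point
E_u = 27/2, E_v = 0, F_u = 45/2, F_v = 27/2, G_u = 0, G_v = 90
E_vv = 0, F_uv = 18, G_uu = 0
The intrinsic route: Brioschi's K = (det M1 - det M2)/(EG - F^2)^2.
M1 = [[-E_vv/2 + F_uv - G_uu/2, E_u/2, F_u - E_v/2], [F_v - G_u/2, E, F], [G_v/2, F, G]] = [[18, 27/4, 45/2], [27/2, 97/16, 135/8], [45, 135/8, 229/4]]; det M1 = 18
M2 = [[0, E_v/2, G_u/2], [E_v/2, E, F], [G_u/2, F, G]] = [[0, 0, 0], [0, 97/16, 135/8], [0, 135/8, 229/4]]; det M2 = 0
det M1 - det M2 = 18; K = 18 / (997/16)^2 = 4608/994009

Answer: K = 4608/994009


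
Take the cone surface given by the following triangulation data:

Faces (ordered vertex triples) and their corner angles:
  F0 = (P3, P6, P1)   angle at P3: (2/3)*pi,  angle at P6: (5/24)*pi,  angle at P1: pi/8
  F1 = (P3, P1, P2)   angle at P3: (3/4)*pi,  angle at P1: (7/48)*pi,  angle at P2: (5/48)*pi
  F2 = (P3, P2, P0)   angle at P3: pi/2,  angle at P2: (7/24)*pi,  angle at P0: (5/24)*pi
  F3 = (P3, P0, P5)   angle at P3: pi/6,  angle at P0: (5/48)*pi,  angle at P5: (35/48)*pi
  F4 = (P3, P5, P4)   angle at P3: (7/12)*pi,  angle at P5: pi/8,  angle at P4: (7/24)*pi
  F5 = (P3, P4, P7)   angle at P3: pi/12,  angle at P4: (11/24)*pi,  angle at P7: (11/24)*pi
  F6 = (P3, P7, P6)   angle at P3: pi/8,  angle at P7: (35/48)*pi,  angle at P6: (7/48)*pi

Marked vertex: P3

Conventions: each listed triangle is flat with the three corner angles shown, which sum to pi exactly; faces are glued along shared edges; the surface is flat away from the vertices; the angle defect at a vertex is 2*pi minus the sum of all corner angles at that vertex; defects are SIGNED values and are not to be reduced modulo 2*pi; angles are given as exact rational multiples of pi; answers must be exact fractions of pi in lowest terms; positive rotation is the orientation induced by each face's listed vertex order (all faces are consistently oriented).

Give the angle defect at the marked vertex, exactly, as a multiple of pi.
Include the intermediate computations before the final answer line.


Sum of corner angles at P3: (23/8)*pi
defect = 2*pi - (23/8)*pi

Answer: defect(P3) = (-7/8)*pi


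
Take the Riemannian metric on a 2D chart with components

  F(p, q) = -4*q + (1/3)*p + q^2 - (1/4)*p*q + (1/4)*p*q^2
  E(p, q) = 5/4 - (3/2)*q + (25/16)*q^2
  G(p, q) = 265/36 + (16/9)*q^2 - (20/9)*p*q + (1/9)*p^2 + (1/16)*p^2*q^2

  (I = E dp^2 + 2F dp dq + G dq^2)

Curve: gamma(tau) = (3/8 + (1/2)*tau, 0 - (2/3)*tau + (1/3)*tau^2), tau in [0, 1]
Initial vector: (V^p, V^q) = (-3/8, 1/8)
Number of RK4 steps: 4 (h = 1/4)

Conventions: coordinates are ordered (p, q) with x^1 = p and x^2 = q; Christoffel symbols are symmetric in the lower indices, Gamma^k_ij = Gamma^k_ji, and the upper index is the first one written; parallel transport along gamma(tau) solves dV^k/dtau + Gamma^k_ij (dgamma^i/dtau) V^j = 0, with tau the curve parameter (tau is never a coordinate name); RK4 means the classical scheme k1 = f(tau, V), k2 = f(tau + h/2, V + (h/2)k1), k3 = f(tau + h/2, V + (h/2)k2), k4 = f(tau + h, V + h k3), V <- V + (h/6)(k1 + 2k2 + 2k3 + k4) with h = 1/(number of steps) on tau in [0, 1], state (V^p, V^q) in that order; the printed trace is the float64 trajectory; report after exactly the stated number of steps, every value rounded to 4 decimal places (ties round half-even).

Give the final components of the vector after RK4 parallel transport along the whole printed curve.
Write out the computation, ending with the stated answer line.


gamma'(tau) = (1/2, -2/3 + (2/3)*tau); f(tau, V)^k = -Gamma^k_ij(gamma(tau)) gamma'^i(tau) V^j; h = 1/4; intermediate values shown to 6 dp
curve data and Christoffel symbols at the stage parameters:
  tau = 0.000000: gamma = (0.375000, 0.000000), gamma' = (0.500000, -0.666667); Gamma_ppp = -0.014711, Gamma_ppq = -0.601584, Gamma_pqq = -3.308291, Gamma_qpp = 0.147107, Gamma_qpq = 0.015842, Gamma_qqq = -0.000424
  tau = 0.125000: gamma = (0.437500, -0.078125), gamma' = (0.500000, -0.583333); Gamma_ppp = -0.057752, Gamma_ppq = -0.653951, Gamma_pqq = -3.251387, Gamma_qpp = 0.167863, Gamma_qpq = 0.059621, Gamma_qqq = 0.122379
  tau = 0.250000: gamma = (0.500000, -0.145833), gamma' = (0.500000, -0.500000); Gamma_ppp = -0.099504, Gamma_ppq = -0.705031, Gamma_pqq = -3.231249, Gamma_qpp = 0.188666, Gamma_qpq = 0.102351, Gamma_qqq = 0.229614
  tau = 0.375000: gamma = (0.562500, -0.203125), gamma' = (0.500000, -0.416667); Gamma_ppp = -0.138535, Gamma_ppq = -0.753870, Gamma_pqq = -3.236599, Gamma_qpp = 0.208539, Gamma_qpq = 0.142475, Gamma_qqq = 0.322519
  tau = 0.500000: gamma = (0.625000, -0.250000), gamma' = (0.500000, -0.333333); Gamma_ppp = -0.173489, Gamma_ppq = -0.798887, Gamma_pqq = -3.258634, Gamma_qpp = 0.226468, Gamma_qpq = 0.178517, Gamma_qqq = 0.401215
  tau = 0.625000: gamma = (0.687500, -0.286458), gamma' = (0.500000, -0.250000); Gamma_ppp = -0.203087, Gamma_ppq = -0.838266, Gamma_pqq = -3.290380, Gamma_qpp = 0.241491, Gamma_qpq = 0.209098, Gamma_qqq = 0.465159
  tau = 0.750000: gamma = (0.750000, -0.312500), gamma' = (0.500000, -0.166667); Gamma_ppp = -0.226198, Gamma_ppq = -0.870214, Gamma_pqq = -3.326327, Gamma_qpp = 0.252778, Gamma_qpq = 0.233006, Gamma_qqq = 0.513485
  tau = 0.875000: gamma = (0.812500, -0.328125), gamma' = (0.500000, -0.083333); Gamma_ppp = -0.241906, Gamma_ppq = -0.893145, Gamma_pqq = -3.362256, Gamma_qpp = 0.259700, Gamma_qpq = 0.249271, Gamma_qqq = 0.545261
  tau = 1.000000: gamma = (0.875000, -0.333333), gamma' = (0.500000, 0.000000); Gamma_ppp = -0.249589, Gamma_ppq = -0.905813, Gamma_pqq = -3.395171, Gamma_qpp = 0.261879, Gamma_qpq = 0.257235, Gamma_qqq = 0.559674
step 0: V^p = -0.3750, V^q = 0.1250
step 1: k1 = (-0.090454, 0.022597), k2 = (-0.064432, 0.024303), k3 = (-0.065914, 0.024152), k4 = (-0.046990, 0.025233); V <- V + (h/6)(k1 + 2k2 + 2k3 + k4): V^p = -0.3916, V^q = 0.1310
step 2: k1 = (-0.046947, 0.025238), k2 = (-0.033066, 0.026321), k3 = (-0.033622, 0.026251), k4 = (-0.022675, 0.027611); V <- V + (h/6)(k1 + 2k2 + 2k3 + k4): V^p = -0.4000, V^q = 0.1376
step 3: k1 = (-0.022680, 0.027615), k2 = (-0.013394, 0.029242), k3 = (-0.013602, 0.029165), k4 = (-0.004400, 0.030843); V <- V + (h/6)(k1 + 2k2 + 2k3 + k4): V^p = -0.4034, V^q = 0.1449
step 4: k1 = (-0.004402, 0.030841), k2 = (0.005959, 0.032282), k3 = (0.006049, 0.032127), k4 = (0.019115, 0.032954); V <- V + (h/6)(k1 + 2k2 + 2k3 + k4): V^p = -0.4018, V^q = 0.1529

Answer: V^p = -0.4018, V^q = 0.1529


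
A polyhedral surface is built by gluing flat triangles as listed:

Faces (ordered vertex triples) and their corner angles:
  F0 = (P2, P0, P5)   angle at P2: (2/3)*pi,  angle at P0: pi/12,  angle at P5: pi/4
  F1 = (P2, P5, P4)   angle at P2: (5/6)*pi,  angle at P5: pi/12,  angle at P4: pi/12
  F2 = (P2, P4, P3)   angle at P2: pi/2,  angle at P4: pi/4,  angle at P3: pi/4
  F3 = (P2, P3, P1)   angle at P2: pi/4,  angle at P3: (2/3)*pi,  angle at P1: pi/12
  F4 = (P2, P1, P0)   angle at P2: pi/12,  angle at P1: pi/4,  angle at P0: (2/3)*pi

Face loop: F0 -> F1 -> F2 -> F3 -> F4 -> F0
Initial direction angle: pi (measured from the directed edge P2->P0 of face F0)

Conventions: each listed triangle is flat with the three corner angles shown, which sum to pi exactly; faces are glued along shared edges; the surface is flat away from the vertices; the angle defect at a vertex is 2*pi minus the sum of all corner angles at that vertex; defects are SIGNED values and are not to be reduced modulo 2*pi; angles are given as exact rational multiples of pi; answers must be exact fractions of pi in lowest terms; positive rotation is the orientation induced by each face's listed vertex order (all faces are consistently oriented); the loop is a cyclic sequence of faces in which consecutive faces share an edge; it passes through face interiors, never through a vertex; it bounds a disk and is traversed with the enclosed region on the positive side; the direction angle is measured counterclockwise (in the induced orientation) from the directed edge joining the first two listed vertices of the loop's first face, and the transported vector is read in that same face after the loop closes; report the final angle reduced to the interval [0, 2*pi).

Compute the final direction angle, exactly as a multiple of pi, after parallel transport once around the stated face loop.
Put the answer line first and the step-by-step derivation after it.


Answer: final direction angle = (2/3)*pi

enclosed vertex P2: corner angles sum to (7/3)*pi, defect = 2*pi - (7/3)*pi = -pi/3
transport around the loop rotates by the sum of enclosed defects; add to the initial angle mod 2*pi
final angle = pi - pi/3 = (2/3)*pi (mod 2*pi)


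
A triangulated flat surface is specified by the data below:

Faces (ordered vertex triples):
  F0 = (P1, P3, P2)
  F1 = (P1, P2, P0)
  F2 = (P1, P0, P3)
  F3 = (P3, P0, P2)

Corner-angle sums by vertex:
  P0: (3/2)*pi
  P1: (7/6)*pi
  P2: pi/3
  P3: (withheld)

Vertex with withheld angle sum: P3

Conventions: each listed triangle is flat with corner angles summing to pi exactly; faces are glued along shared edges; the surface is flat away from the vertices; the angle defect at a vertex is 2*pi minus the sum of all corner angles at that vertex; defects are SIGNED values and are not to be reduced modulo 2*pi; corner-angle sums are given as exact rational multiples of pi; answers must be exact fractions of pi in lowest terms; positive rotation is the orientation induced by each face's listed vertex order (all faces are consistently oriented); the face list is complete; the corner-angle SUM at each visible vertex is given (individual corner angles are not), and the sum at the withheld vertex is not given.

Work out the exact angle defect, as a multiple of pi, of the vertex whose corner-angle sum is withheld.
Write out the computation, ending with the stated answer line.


V = 4, E = 6, F = 4; chi = V - E + F = 2
Gauss-Bonnet: total defect = 2*pi*chi = 4*pi; visible defects sum to 3*pi

Answer: defect(P3) = pi


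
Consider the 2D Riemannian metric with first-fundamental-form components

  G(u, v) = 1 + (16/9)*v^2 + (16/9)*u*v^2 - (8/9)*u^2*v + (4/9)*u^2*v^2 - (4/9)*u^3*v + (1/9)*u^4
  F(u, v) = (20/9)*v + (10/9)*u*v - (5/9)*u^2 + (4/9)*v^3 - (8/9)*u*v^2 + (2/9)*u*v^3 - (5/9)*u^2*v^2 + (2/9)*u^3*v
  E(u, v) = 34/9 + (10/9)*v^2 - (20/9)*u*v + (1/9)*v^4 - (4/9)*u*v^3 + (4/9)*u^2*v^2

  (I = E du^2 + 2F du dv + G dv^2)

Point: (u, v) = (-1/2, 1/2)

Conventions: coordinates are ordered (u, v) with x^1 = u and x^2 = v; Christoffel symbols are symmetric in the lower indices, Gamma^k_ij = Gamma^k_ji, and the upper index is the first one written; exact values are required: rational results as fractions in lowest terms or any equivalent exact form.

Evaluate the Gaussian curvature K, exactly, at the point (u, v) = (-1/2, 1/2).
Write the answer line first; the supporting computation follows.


Answer: K = -4032/121801

E = 673/144, F = 115/144, G = 169/144, EG - F^2 = 349/72 at the point
E_u = -23/18, E_v = 23/9, F_u = 41/36, F_v = 79/36, G_u = 5/9, G_v = 5/6
E_vv = 31/9, F_uv = 10/9, G_uu = 1/3
The intrinsic route: Brioschi's K = (det M1 - det M2)/(EG - F^2)^2.
M1 = [[-E_vv/2 + F_uv - G_uu/2, E_u/2, F_u - E_v/2], [F_v - G_u/2, E, F], [G_v/2, F, G]] = [[-7/9, -23/36, -5/36], [23/12, 673/144, 115/144], [5/12, 115/144, 169/144]]; det M1 = -403/162
M2 = [[0, E_v/2, G_u/2], [E_v/2, E, F], [G_u/2, F, G]] = [[0, 23/18, 5/18], [23/18, 673/144, 115/144], [5/18, 115/144, 169/144]]; det M2 = -277/162
det M1 - det M2 = -7/9; K = -7/9 / (349/72)^2 = -4032/121801


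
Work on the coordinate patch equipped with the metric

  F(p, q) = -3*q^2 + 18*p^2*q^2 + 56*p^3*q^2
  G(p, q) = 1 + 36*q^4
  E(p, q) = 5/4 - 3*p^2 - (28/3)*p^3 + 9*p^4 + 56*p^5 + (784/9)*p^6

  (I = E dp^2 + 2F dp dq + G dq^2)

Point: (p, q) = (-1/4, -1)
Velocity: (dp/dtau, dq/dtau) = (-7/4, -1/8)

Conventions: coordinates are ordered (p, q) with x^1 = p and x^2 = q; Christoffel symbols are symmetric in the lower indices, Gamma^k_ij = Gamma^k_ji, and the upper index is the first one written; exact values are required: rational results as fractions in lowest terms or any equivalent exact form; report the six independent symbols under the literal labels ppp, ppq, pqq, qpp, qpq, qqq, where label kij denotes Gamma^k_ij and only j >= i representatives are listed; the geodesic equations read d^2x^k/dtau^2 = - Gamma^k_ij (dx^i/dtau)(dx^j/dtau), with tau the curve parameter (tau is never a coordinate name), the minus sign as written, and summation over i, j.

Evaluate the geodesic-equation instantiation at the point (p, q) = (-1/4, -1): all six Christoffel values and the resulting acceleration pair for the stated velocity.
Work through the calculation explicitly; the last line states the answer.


E = 697/576, F = -11/4, G = 37 at the point
E_p = -11/48, E_q = 0, F_p = 3/2, F_q = 11/2, G_p = 0, G_q = -144
EG - F^2 = 21433/576;  g^inv = (576/21433) * [[37, 11/4], [11/4, 697/576]]
first-kind symbols [ij,l] = (1/2)(d_i g_jl + d_j g_il - d_l g_ij): [pp,p] = E_p/2 = -11/96, [pp,q] = F_p - E_q/2 = 3/2, [pq,p] = E_q/2 = 0, [pq,q] = G_p/2 = 0, [qq,p] = F_q - G_p/2 = 11/2, [qq,q] = G_q/2 = -72
Gamma^p_ij = (G*[ij,p] - F*[ij,q])/(EG - F^2), Gamma^q_ij = (E*[ij,q] - F*[ij,p])/(EG - F^2)
Gamma_ppp = -66/21433, Gamma_ppq = 0, Gamma_pqq = 3168/21433, Gamma_qpp = 864/21433, Gamma_qpq = 0, Gamma_qqq = -41472/21433
d^2p/dtau^2 = -(Gamma_ppp*(-7/4)^2 + 2*Gamma_ppq*(-7/4)*(-1/8) + Gamma_pqq*(-1/8)^2) = 1221/171464
d^2q/dtau^2 = -(Gamma_qpp*(-7/4)^2 + 2*Gamma_qpq*(-7/4)*(-1/8) + Gamma_qqq*(-1/8)^2) = -1998/21433

Answer: Gamma_ppp = -66/21433, Gamma_ppq = 0, Gamma_pqq = 3168/21433, Gamma_qpp = 864/21433, Gamma_qpq = 0, Gamma_qqq = -41472/21433; accelerations (d^2p/dtau^2, d^2q/dtau^2) = (1221/171464, -1998/21433)


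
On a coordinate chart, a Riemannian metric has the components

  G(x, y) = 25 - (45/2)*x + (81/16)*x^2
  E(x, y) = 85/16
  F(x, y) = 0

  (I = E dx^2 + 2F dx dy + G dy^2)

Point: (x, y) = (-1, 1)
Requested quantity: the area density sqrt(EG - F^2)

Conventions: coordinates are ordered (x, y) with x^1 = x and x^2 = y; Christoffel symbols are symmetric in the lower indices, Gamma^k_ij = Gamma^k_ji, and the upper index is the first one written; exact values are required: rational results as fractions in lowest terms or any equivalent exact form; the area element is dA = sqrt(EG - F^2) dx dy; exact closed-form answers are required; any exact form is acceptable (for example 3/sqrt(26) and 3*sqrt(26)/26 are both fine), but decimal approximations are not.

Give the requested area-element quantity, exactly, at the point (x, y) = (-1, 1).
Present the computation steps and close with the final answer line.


E = 85/16, F = 0, G = 841/16; EG - F^2 = 71485/256

Answer: sqrt(EG - F^2) = 29*sqrt(85)/16


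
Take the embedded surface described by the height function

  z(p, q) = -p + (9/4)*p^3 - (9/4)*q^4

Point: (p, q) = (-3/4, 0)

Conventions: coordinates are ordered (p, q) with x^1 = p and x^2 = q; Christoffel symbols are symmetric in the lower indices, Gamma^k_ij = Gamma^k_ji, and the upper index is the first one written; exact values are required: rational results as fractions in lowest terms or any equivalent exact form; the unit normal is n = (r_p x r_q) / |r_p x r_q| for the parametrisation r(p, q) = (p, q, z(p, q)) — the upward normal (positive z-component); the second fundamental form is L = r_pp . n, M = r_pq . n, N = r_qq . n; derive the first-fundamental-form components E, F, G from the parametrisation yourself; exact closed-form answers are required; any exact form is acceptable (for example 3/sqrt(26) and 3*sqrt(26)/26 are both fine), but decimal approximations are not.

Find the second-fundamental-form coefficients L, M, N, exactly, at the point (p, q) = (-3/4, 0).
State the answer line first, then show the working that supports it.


Answer: L = -648*sqrt(36137)/36137, M = 0, N = 0

z_p = 179/64, z_q = 0, z_pp = -81/8, z_pq = 0, z_qq = 0
E = 36137/4096, F = 0, G = 1; answer radicand W^2 = 36137/4096
unnormalised second-form numerators: l = -81/8, m = 0, n = 0; L = l/sqrt(36137/4096), and similarly M = m/sqrt(W^2), N = n/sqrt(W^2)


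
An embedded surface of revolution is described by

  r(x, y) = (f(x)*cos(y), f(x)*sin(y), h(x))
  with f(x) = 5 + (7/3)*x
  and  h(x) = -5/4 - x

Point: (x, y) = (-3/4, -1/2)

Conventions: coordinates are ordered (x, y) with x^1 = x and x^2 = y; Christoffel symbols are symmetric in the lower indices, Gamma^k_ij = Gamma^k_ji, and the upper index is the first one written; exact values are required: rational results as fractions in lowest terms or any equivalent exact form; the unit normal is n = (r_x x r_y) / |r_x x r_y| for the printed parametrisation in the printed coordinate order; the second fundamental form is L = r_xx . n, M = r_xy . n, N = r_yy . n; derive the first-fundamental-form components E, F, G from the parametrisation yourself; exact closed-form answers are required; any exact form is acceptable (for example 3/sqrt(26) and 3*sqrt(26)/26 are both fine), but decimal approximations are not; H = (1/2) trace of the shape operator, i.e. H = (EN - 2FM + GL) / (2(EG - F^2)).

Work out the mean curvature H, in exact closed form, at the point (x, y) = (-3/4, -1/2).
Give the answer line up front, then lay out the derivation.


Answer: H = -3*sqrt(58)/377

f = 13/4, f' = 7/3, f'' = 0, h' = -1, h'' = 0
E = 58/9, F = 0, G = 169/16; answer radicand W^2 = 58/9
unnormalised second-form numerators: l = 0, m = 0, n = -13/4; L = l/sqrt(58/9), and similarly M = m/sqrt(W^2), N = n/sqrt(W^2)
H = (E*n - 2*F*m + G*l) / (2*(EG - F^2)*sqrt(W^2)); E*n - 2*F*m + G*l = -377/18, EG - F^2 = 4901/72, so H = (-2/13)/sqrt(58/9)


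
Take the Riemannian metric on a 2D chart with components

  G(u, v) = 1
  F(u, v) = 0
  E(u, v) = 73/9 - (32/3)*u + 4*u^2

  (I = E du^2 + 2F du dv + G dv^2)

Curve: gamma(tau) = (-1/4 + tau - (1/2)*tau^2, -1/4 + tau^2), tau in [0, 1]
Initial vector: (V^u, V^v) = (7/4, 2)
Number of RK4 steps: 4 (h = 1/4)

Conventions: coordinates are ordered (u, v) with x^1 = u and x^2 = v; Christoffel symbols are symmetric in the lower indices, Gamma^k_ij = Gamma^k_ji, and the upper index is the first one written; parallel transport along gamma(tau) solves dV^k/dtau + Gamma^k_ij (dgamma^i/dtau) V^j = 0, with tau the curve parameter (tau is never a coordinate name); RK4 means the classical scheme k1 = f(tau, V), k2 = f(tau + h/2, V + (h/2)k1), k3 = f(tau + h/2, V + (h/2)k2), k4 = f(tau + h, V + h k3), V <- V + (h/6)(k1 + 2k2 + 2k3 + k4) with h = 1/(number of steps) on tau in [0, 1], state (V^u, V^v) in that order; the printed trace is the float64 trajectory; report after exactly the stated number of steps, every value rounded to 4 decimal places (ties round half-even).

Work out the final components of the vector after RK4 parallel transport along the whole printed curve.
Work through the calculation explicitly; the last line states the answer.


gamma'(tau) = (1 - tau, 2*tau); f(tau, V)^k = -Gamma^k_ij(gamma(tau)) gamma'^i(tau) V^j; h = 1/4; intermediate values shown to 6 dp
curve data and Christoffel symbols at the stage parameters:
  tau = 0.000000: gamma = (-0.250000, -0.250000), gamma' = (1.000000, 0.000000); Gamma_uuu = -0.574307, Gamma_uuv = 0.000000, Gamma_uvv = 0.000000, Gamma_vuu = 0.000000, Gamma_vuv = 0.000000, Gamma_vvv = 0.000000
  tau = 0.125000: gamma = (-0.132812, -0.234375), gamma' = (0.875000, 0.250000); Gamma_uuu = -0.611000, Gamma_uuv = 0.000000, Gamma_uvv = 0.000000, Gamma_vuu = 0.000000, Gamma_vuv = 0.000000, Gamma_vvv = 0.000000
  tau = 0.250000: gamma = (-0.031250, -0.187500), gamma' = (0.750000, 0.500000); Gamma_uuu = -0.646083, Gamma_uuv = 0.000000, Gamma_uvv = 0.000000, Gamma_vuu = 0.000000, Gamma_vuv = 0.000000, Gamma_vvv = 0.000000
  tau = 0.375000: gamma = (0.054688, -0.109375), gamma' = (0.625000, 0.750000); Gamma_uuu = -0.678350, Gamma_uuv = 0.000000, Gamma_uvv = 0.000000, Gamma_vuu = 0.000000, Gamma_vuv = 0.000000, Gamma_vvv = 0.000000
  tau = 0.500000: gamma = (0.125000, 0.000000), gamma' = (0.500000, 1.000000); Gamma_uuu = -0.706599, Gamma_uuv = 0.000000, Gamma_uvv = 0.000000, Gamma_vuu = 0.000000, Gamma_vuv = 0.000000, Gamma_vvv = 0.000000
  tau = 0.625000: gamma = (0.179688, 0.140625), gamma' = (0.375000, 1.250000); Gamma_uuu = -0.729741, Gamma_uuv = 0.000000, Gamma_uvv = 0.000000, Gamma_vuu = 0.000000, Gamma_vuv = 0.000000, Gamma_vvv = 0.000000
  tau = 0.750000: gamma = (0.218750, 0.312500), gamma' = (0.250000, 1.500000); Gamma_uuu = -0.746892, Gamma_uuv = 0.000000, Gamma_uvv = 0.000000, Gamma_vuu = 0.000000, Gamma_vuv = 0.000000, Gamma_vvv = 0.000000
  tau = 0.875000: gamma = (0.242188, 0.515625), gamma' = (0.125000, 1.750000); Gamma_uuu = -0.757425, Gamma_uuv = 0.000000, Gamma_uvv = 0.000000, Gamma_vuu = 0.000000, Gamma_vuv = 0.000000, Gamma_vvv = 0.000000
  tau = 1.000000: gamma = (0.250000, 0.750000), gamma' = (0.000000, 2.000000); Gamma_uuu = -0.760976, Gamma_uuv = 0.000000, Gamma_uvv = 0.000000, Gamma_vuu = 0.000000, Gamma_vuv = 0.000000, Gamma_vvv = 0.000000
step 0: V^u = 1.7500, V^v = 2.0000
step 1: k1 = (1.005038, 0.000000), k2 = (1.002759, 0.000000), k3 = (1.002606, 0.000000), k4 = (0.969440, 0.000000); V <- V + (h/6)(k1 + 2k2 + 2k3 + k4): V^u = 1.9994, V^v = 2.0000
step 2: k1 = (0.968825, 0.000000), k2 = (0.899020, 0.000000), k3 = (0.895321, 0.000000), k4 = (0.785460, 0.000000); V <- V + (h/6)(k1 + 2k2 + 2k3 + k4): V^u = 2.2220, V^v = 2.0000
step 3: k1 = (0.785034, 0.000000), k2 = (0.634912, 0.000000), k3 = (0.629776, 0.000000), k4 = (0.444298, 0.000000); V <- V + (h/6)(k1 + 2k2 + 2k3 + k4): V^u = 2.3786, V^v = 2.0000
step 4: k1 = (0.444143, 0.000000), k2 = (0.230460, 0.000000), k3 = (0.227931, 0.000000), k4 = (0.000000, 0.000000); V <- V + (h/6)(k1 + 2k2 + 2k3 + k4): V^u = 2.4353, V^v = 2.0000

Answer: V^u = 2.4353, V^v = 2.0000


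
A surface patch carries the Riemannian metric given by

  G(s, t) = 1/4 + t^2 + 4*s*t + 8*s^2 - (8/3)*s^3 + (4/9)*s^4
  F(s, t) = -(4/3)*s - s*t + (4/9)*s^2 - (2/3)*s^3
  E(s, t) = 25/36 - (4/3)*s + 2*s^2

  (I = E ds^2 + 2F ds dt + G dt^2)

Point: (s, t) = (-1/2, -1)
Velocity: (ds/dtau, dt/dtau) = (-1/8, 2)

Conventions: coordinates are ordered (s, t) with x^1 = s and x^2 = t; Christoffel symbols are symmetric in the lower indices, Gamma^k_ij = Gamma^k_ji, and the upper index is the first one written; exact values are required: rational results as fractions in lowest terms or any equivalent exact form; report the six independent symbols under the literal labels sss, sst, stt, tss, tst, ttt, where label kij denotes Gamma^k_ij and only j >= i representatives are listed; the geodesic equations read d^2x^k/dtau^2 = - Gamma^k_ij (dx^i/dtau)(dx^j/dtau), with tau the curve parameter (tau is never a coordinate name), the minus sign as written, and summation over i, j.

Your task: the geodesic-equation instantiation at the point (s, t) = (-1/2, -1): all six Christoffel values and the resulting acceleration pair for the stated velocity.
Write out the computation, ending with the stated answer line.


E = 67/36, F = 13/36, G = 101/18 at the point
E_s = -10/3, E_t = 0, F_s = -23/18, F_t = 1/2, G_s = -128/9, G_t = -4
EG - F^2 = 165/16;  g^inv = (16/165) * [[101/18, -13/36], [-13/36, 67/36]]
first-kind symbols [ij,l] = (1/2)(d_i g_jl + d_j g_il - d_l g_ij): [ss,s] = E_s/2 = -5/3, [ss,t] = F_s - E_t/2 = -23/18, [st,s] = E_t/2 = 0, [st,t] = G_s/2 = -64/9, [tt,s] = F_t - G_s/2 = 137/18, [tt,t] = G_t/2 = -2
Gamma^s_ij = (G*[ij,s] - F*[ij,t])/(EG - F^2), Gamma^t_ij = (E*[ij,t] - F*[ij,s])/(EG - F^2)
Gamma_sss = -11522/13365, Gamma_sst = 3328/13365, Gamma_stt = 56284/13365, Gamma_tss = -2302/13365, Gamma_tst = -17152/13365, Gamma_ttt = -8386/13365
d^2s/dtau^2 = -(Gamma_sss*(-1/8)^2 + 2*Gamma_sst*(-1/8)*(2) + Gamma_stt*(2)^2) = -793927/47520
d^2t/dtau^2 = -(Gamma_tss*(-1/8)^2 + 2*Gamma_tst*(-1/8)*(2) + Gamma_ttt*(2)^2) = 88903/47520

Answer: Gamma_sss = -11522/13365, Gamma_sst = 3328/13365, Gamma_stt = 56284/13365, Gamma_tss = -2302/13365, Gamma_tst = -17152/13365, Gamma_ttt = -8386/13365; accelerations (d^2s/dtau^2, d^2t/dtau^2) = (-793927/47520, 88903/47520)


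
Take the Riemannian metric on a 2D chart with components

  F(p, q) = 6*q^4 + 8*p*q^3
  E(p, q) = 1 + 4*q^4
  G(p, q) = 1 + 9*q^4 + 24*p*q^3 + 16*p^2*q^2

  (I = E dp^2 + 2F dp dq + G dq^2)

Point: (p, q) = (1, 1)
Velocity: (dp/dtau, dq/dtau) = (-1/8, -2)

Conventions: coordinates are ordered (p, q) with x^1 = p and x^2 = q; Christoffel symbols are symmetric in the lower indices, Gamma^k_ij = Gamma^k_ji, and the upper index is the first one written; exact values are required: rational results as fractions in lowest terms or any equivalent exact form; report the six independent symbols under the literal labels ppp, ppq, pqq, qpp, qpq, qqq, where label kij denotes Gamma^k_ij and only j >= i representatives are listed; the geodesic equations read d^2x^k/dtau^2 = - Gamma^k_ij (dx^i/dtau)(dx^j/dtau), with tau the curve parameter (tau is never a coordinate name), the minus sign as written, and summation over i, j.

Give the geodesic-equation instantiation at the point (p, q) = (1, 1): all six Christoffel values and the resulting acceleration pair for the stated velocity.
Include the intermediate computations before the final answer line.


E = 5, F = 14, G = 50 at the point
E_p = 0, E_q = 16, F_p = 8, F_q = 48, G_p = 56, G_q = 140
EG - F^2 = 54;  g^inv = (1/54) * [[50, -14], [-14, 5]]
first-kind symbols [ij,l] = (1/2)(d_i g_jl + d_j g_il - d_l g_ij): [pp,p] = E_p/2 = 0, [pp,q] = F_p - E_q/2 = 0, [pq,p] = E_q/2 = 8, [pq,q] = G_p/2 = 28, [qq,p] = F_q - G_p/2 = 20, [qq,q] = G_q/2 = 70
Gamma^p_ij = (G*[ij,p] - F*[ij,q])/(EG - F^2), Gamma^q_ij = (E*[ij,q] - F*[ij,p])/(EG - F^2)
Gamma_ppp = 0, Gamma_ppq = 4/27, Gamma_pqq = 10/27, Gamma_qpp = 0, Gamma_qpq = 14/27, Gamma_qqq = 35/27
d^2p/dtau^2 = -(Gamma_ppp*(-1/8)^2 + 2*Gamma_ppq*(-1/8)*(-2) + Gamma_pqq*(-2)^2) = -14/9
d^2q/dtau^2 = -(Gamma_qpp*(-1/8)^2 + 2*Gamma_qpq*(-1/8)*(-2) + Gamma_qqq*(-2)^2) = -49/9

Answer: Gamma_ppp = 0, Gamma_ppq = 4/27, Gamma_pqq = 10/27, Gamma_qpp = 0, Gamma_qpq = 14/27, Gamma_qqq = 35/27; accelerations (d^2p/dtau^2, d^2q/dtau^2) = (-14/9, -49/9)


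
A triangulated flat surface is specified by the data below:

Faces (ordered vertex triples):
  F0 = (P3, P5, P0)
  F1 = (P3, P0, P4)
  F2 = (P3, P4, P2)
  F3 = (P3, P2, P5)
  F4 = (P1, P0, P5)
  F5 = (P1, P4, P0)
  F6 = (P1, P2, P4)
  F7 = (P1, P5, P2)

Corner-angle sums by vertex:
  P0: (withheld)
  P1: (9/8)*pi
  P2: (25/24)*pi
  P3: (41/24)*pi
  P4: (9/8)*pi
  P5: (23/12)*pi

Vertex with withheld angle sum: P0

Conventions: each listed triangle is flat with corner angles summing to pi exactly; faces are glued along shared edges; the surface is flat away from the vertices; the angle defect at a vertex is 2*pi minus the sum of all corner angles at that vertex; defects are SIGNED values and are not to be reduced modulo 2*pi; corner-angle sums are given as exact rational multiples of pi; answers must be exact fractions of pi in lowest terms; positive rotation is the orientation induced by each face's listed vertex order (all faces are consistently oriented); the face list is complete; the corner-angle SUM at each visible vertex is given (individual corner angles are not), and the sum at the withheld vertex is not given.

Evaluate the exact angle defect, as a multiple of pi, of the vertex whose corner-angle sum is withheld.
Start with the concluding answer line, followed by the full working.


Answer: defect(P0) = (11/12)*pi

V = 6, E = 12, F = 8; chi = V - E + F = 2
Gauss-Bonnet: total defect = 2*pi*chi = 4*pi; visible defects sum to (37/12)*pi


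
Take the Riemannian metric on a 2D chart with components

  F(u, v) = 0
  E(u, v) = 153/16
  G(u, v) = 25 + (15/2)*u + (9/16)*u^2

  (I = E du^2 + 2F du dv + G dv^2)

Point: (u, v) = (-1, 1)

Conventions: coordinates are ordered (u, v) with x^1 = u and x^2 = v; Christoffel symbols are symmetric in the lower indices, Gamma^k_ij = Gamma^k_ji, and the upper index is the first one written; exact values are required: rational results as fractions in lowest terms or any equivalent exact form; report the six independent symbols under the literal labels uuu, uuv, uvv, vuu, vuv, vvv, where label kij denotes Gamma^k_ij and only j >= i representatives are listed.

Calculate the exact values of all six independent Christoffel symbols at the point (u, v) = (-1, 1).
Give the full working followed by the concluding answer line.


E = 153/16, F = 0, G = 289/16 at the point
E_u = 0, E_v = 0, F_u = 0, F_v = 0, G_u = 51/8, G_v = 0
EG - F^2 = 44217/256;  g^inv = (256/44217) * [[289/16, 0], [0, 153/16]]
first-kind symbols [ij,l] = (1/2)(d_i g_jl + d_j g_il - d_l g_ij): [uu,u] = E_u/2 = 0, [uu,v] = F_u - E_v/2 = 0, [uv,u] = E_v/2 = 0, [uv,v] = G_u/2 = 51/16, [vv,u] = F_v - G_u/2 = -51/16, [vv,v] = G_v/2 = 0
Gamma^u_ij = (G*[ij,u] - F*[ij,v])/(EG - F^2), Gamma^v_ij = (E*[ij,v] - F*[ij,u])/(EG - F^2)

Answer: Gamma_uuu = 0, Gamma_uuv = 0, Gamma_uvv = -1/3, Gamma_vuu = 0, Gamma_vuv = 3/17, Gamma_vvv = 0


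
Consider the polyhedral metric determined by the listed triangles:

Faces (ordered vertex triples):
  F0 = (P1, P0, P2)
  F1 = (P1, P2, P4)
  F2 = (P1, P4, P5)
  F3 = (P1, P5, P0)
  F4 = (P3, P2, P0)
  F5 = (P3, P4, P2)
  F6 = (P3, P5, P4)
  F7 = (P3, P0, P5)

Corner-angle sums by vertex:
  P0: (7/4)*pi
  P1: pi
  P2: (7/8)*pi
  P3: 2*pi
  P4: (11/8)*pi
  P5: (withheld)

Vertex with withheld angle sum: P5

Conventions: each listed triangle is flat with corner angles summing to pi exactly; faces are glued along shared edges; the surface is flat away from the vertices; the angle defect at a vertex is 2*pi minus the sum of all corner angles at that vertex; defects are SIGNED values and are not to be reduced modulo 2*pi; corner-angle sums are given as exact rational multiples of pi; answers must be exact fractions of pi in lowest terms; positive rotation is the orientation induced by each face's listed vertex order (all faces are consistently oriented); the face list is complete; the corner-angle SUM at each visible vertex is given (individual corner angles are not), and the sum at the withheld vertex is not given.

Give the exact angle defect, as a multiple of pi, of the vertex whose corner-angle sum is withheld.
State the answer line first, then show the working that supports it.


Answer: defect(P5) = pi

V = 6, E = 12, F = 8; chi = V - E + F = 2
Gauss-Bonnet: total defect = 2*pi*chi = 4*pi; visible defects sum to 3*pi


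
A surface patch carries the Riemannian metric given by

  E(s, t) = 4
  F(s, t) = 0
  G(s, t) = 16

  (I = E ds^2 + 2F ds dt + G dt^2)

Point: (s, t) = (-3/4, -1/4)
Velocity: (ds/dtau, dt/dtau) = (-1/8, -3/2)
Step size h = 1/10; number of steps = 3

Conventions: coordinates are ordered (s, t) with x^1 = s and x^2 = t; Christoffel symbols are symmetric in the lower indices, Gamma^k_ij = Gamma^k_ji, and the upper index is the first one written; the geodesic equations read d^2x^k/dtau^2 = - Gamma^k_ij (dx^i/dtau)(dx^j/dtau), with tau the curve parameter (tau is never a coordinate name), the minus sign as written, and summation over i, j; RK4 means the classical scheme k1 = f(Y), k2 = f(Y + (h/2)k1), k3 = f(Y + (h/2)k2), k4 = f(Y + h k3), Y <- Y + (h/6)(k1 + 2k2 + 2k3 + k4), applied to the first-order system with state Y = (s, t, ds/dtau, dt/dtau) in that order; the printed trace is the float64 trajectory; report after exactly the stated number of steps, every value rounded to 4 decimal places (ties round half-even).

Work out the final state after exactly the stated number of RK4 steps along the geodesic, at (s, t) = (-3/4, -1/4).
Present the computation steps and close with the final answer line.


f(Y) = (ds/dtau, dt/dtau, -Gamma^s_ij Y'^i Y'^j, -Gamma^t_ij Y'^i Y'^j) with the Gammas evaluated at the stage position; h = 0.100000; intermediate values shown to 6 dp
step 0: s = -0.7500, t = -0.2500, ds/dtau = -0.1250, dt/dtau = -1.5000
step 1:
  k1: at (s, t) = (-0.750000, -0.250000), (ds/dtau, dt/dtau) = (-0.125000, -1.500000); Gamma_sss = 0.000000, Gamma_sst = 0.000000, Gamma_stt = 0.000000, Gamma_tss = 0.000000, Gamma_tst = 0.000000, Gamma_ttt = 0.000000; k1 = (-0.125000, -1.500000, 0.000000, 0.000000)
  k2: at (s, t) = (-0.756250, -0.325000), (ds/dtau, dt/dtau) = (-0.125000, -1.500000); Gamma_sss = 0.000000, Gamma_sst = 0.000000, Gamma_stt = 0.000000, Gamma_tss = 0.000000, Gamma_tst = 0.000000, Gamma_ttt = 0.000000; k2 = (-0.125000, -1.500000, 0.000000, 0.000000)
  k3: at (s, t) = (-0.756250, -0.325000), (ds/dtau, dt/dtau) = (-0.125000, -1.500000); Gamma_sss = 0.000000, Gamma_sst = 0.000000, Gamma_stt = 0.000000, Gamma_tss = 0.000000, Gamma_tst = 0.000000, Gamma_ttt = 0.000000; k3 = (-0.125000, -1.500000, 0.000000, 0.000000)
  k4: at (s, t) = (-0.762500, -0.400000), (ds/dtau, dt/dtau) = (-0.125000, -1.500000); Gamma_sss = 0.000000, Gamma_sst = 0.000000, Gamma_stt = 0.000000, Gamma_tss = 0.000000, Gamma_tst = 0.000000, Gamma_ttt = 0.000000; k4 = (-0.125000, -1.500000, 0.000000, 0.000000)
  Y <- Y + (h/6)(k1 + 2k2 + 2k3 + k4): s = -0.7625, t = -0.4000, ds/dtau = -0.1250, dt/dtau = -1.5000
step 2:
  k1: at (s, t) = (-0.762500, -0.400000), (ds/dtau, dt/dtau) = (-0.125000, -1.500000); Gamma_sss = 0.000000, Gamma_sst = 0.000000, Gamma_stt = 0.000000, Gamma_tss = 0.000000, Gamma_tst = 0.000000, Gamma_ttt = 0.000000; k1 = (-0.125000, -1.500000, 0.000000, 0.000000)
  k2: at (s, t) = (-0.768750, -0.475000), (ds/dtau, dt/dtau) = (-0.125000, -1.500000); Gamma_sss = 0.000000, Gamma_sst = 0.000000, Gamma_stt = 0.000000, Gamma_tss = 0.000000, Gamma_tst = 0.000000, Gamma_ttt = 0.000000; k2 = (-0.125000, -1.500000, 0.000000, 0.000000)
  k3: at (s, t) = (-0.768750, -0.475000), (ds/dtau, dt/dtau) = (-0.125000, -1.500000); Gamma_sss = 0.000000, Gamma_sst = 0.000000, Gamma_stt = 0.000000, Gamma_tss = 0.000000, Gamma_tst = 0.000000, Gamma_ttt = 0.000000; k3 = (-0.125000, -1.500000, 0.000000, 0.000000)
  k4: at (s, t) = (-0.775000, -0.550000), (ds/dtau, dt/dtau) = (-0.125000, -1.500000); Gamma_sss = 0.000000, Gamma_sst = 0.000000, Gamma_stt = 0.000000, Gamma_tss = 0.000000, Gamma_tst = 0.000000, Gamma_ttt = 0.000000; k4 = (-0.125000, -1.500000, 0.000000, 0.000000)
  Y <- Y + (h/6)(k1 + 2k2 + 2k3 + k4): s = -0.7750, t = -0.5500, ds/dtau = -0.1250, dt/dtau = -1.5000
step 3:
  k1: at (s, t) = (-0.775000, -0.550000), (ds/dtau, dt/dtau) = (-0.125000, -1.500000); Gamma_sss = 0.000000, Gamma_sst = 0.000000, Gamma_stt = 0.000000, Gamma_tss = 0.000000, Gamma_tst = 0.000000, Gamma_ttt = 0.000000; k1 = (-0.125000, -1.500000, 0.000000, 0.000000)
  k2: at (s, t) = (-0.781250, -0.625000), (ds/dtau, dt/dtau) = (-0.125000, -1.500000); Gamma_sss = 0.000000, Gamma_sst = 0.000000, Gamma_stt = 0.000000, Gamma_tss = 0.000000, Gamma_tst = 0.000000, Gamma_ttt = 0.000000; k2 = (-0.125000, -1.500000, 0.000000, 0.000000)
  k3: at (s, t) = (-0.781250, -0.625000), (ds/dtau, dt/dtau) = (-0.125000, -1.500000); Gamma_sss = 0.000000, Gamma_sst = 0.000000, Gamma_stt = 0.000000, Gamma_tss = 0.000000, Gamma_tst = 0.000000, Gamma_ttt = 0.000000; k3 = (-0.125000, -1.500000, 0.000000, 0.000000)
  k4: at (s, t) = (-0.787500, -0.700000), (ds/dtau, dt/dtau) = (-0.125000, -1.500000); Gamma_sss = 0.000000, Gamma_sst = 0.000000, Gamma_stt = 0.000000, Gamma_tss = 0.000000, Gamma_tst = 0.000000, Gamma_ttt = 0.000000; k4 = (-0.125000, -1.500000, 0.000000, 0.000000)
  Y <- Y + (h/6)(k1 + 2k2 + 2k3 + k4): s = -0.7875, t = -0.7000, ds/dtau = -0.1250, dt/dtau = -1.5000

Answer: s = -0.7875, t = -0.7000, ds/dtau = -0.1250, dt/dtau = -1.5000


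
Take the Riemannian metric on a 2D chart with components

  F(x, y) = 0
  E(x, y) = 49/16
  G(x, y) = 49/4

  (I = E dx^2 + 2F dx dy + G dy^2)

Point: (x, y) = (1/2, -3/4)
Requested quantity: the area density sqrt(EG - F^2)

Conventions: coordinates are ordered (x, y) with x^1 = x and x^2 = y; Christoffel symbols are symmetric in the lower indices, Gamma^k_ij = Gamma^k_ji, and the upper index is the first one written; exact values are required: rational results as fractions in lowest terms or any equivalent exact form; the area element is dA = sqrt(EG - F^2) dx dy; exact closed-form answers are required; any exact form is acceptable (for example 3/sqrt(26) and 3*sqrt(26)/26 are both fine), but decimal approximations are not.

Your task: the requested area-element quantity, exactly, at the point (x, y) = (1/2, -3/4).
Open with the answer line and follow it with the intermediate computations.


Answer: sqrt(EG - F^2) = 49/8

E = 49/16, F = 0, G = 49/4; EG - F^2 = 2401/64


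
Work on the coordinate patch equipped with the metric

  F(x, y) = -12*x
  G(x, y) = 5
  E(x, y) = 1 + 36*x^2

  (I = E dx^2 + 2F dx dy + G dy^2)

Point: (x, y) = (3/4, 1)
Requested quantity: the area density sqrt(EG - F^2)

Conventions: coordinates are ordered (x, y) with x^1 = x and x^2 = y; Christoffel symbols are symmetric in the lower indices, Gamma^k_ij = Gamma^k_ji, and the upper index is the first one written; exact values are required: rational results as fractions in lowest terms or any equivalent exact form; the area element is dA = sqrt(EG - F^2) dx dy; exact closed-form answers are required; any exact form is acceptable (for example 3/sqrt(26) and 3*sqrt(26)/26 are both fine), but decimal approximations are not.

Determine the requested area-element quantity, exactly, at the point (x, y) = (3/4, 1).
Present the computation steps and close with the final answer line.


E = 85/4, F = -9, G = 5; EG - F^2 = 101/4

Answer: sqrt(EG - F^2) = sqrt(101)/2


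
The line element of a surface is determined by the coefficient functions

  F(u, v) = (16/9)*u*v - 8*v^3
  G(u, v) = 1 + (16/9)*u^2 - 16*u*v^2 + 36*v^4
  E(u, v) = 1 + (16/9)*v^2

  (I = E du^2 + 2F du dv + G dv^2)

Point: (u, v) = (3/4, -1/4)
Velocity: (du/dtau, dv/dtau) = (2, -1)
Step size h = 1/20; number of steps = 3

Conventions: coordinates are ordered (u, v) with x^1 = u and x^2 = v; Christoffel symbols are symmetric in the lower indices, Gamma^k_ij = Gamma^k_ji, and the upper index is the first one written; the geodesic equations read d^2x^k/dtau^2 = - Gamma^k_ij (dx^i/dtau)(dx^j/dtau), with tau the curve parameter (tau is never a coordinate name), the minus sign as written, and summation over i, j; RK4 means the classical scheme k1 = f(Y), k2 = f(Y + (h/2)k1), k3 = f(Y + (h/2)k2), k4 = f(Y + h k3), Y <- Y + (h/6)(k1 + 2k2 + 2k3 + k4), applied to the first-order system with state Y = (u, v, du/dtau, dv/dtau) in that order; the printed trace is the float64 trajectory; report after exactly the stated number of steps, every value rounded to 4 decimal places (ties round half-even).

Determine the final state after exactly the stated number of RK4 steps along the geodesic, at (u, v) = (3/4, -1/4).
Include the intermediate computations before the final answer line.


f(Y) = (du/dtau, dv/dtau, -Gamma^u_ij Y'^i Y'^j, -Gamma^v_ij Y'^i Y'^j) with the Gammas evaluated at the stage position; h = 0.050000; intermediate values shown to 6 dp
step 0: u = 0.7500, v = -0.2500, du/dtau = 2.0000, dv/dtau = -1.0000
step 1:
  k1: at (u, v) = (0.750000, -0.250000), (du/dtau, dv/dtau) = (2.000000, -1.000000); Gamma_uuu = 0.000000, Gamma_uuv = -0.295954, Gamma_uvv = -0.665896, Gamma_vuu = 0.000000, Gamma_vuv = 0.554913, Gamma_vvv = 1.248555; k1 = (2.000000, -1.000000, -0.517919, 0.971098)
  k2: at (u, v) = (0.800000, -0.275000), (du/dtau, dv/dtau) = (1.987052, -0.975723); Gamma_uuu = 0.000000, Gamma_uuv = -0.323744, Gamma_uvv = -0.801265, Gamma_vuu = 0.000000, Gamma_vuv = 0.541167, Gamma_vvv = 1.339388; k2 = (1.987052, -0.975723, -0.492523, 0.823298)
  k3: at (u, v) = (0.799676, -0.274393), (du/dtau, dv/dtau) = (1.987687, -0.979418); Gamma_uuu = 0.000000, Gamma_uuv = -0.322744, Gamma_uvv = -0.797029, Gamma_vuu = 0.000000, Gamma_vuv = 0.542074, Gamma_vvv = 1.338672; k3 = (1.987687, -0.979418, -0.492064, 0.826459)
  k4: at (u, v) = (0.849384, -0.298971), (du/dtau, dv/dtau) = (1.975397, -0.958677); Gamma_uuu = 0.000000, Gamma_uuv = -0.350973, Gamma_uvv = -0.944377, Gamma_vuu = 0.000000, Gamma_vuv = 0.524936, Gamma_vvv = 1.412465; k4 = (1.975397, -0.958677, -0.461383, 0.690071)
  Y <- Y + (h/6)(k1 + 2k2 + 2k3 + k4): u = 0.8494, v = -0.2989, du/dtau = 1.9754, dv/dtau = -0.9587
step 2:
  k1: at (u, v) = (0.849374, -0.298908), (du/dtau, dv/dtau) = (1.975429, -0.958661); Gamma_uuu = 0.000000, Gamma_uuv = -0.350856, Gamma_uvv = -0.943864, Gamma_vuu = 0.000000, Gamma_vuv = 0.525058, Gamma_vvv = 1.412496; k1 = (1.975429, -0.958661, -0.461440, 0.690547)
  k2: at (u, v) = (0.898760, -0.322875), (du/dtau, dv/dtau) = (1.963893, -0.941397); Gamma_uuu = 0.000000, Gamma_uuv = -0.379254, Gamma_uvv = -1.102062, Gamma_vuu = 0.000000, Gamma_vuv = 0.504667, Gamma_vvv = 1.466496; k2 = (1.963893, -0.941397, -0.425652, 0.566408)
  k3: at (u, v) = (0.898471, -0.322443), (du/dtau, dv/dtau) = (1.964788, -0.944501); Gamma_uuu = 0.000000, Gamma_uuv = -0.378501, Gamma_uvv = -1.098406, Gamma_vuu = 0.000000, Gamma_vuv = 0.505473, Gamma_vvv = 1.466875; k3 = (1.964788, -0.944501, -0.424936, 0.567484)
  k4: at (u, v) = (0.947613, -0.346133), (du/dtau, dv/dtau) = (1.954183, -0.930287); Gamma_uuu = 0.000000, Gamma_uuv = -0.407617, Gamma_uvv = -1.269808, Gamma_vuu = 0.000000, Gamma_vuv = 0.481036, Gamma_vvv = 1.498521; k4 = (1.954183, -0.930287, -0.383121, 0.452128)
  Y <- Y + (h/6)(k1 + 2k2 + 2k3 + k4): u = 0.9476, v = -0.3461, du/dtau = 1.9542, dv/dtau = -0.9302
step 3:
  k1: at (u, v) = (0.947599, -0.346081), (du/dtau, dv/dtau) = (1.954215, -0.930240); Gamma_uuu = 0.000000, Gamma_uuv = -0.407515, Gamma_uvv = -1.269299, Gamma_vuu = 0.000000, Gamma_vuv = 0.481162, Gamma_vvv = 1.498688; k1 = (1.954215, -0.930240, -0.383251, 0.452513)
  k2: at (u, v) = (0.996454, -0.369337), (du/dtau, dv/dtau) = (1.944634, -0.918928); Gamma_uuu = 0.000000, Gamma_uuv = -0.436930, Gamma_uvv = -1.452368, Gamma_vuu = 0.000000, Gamma_vuv = 0.452632, Gamma_vvv = 1.504565; k2 = (1.944634, -0.918928, -0.335147, 0.347192)
  k3: at (u, v) = (0.996215, -0.369054), (du/dtau, dv/dtau) = (1.945836, -0.921561); Gamma_uuu = 0.000000, Gamma_uuv = -0.436426, Gamma_uvv = -1.449583, Gamma_vuu = 0.000000, Gamma_vuv = 0.453285, Gamma_vvv = 1.505581; k3 = (1.945836, -0.921561, -0.334110, 0.347017)
  k4: at (u, v) = (1.044891, -0.392159), (du/dtau, dv/dtau) = (1.937509, -0.912890); Gamma_uuu = 0.000000, Gamma_uuv = -0.466419, Gamma_uvv = -1.646194, Gamma_vuu = 0.000000, Gamma_vuv = 0.419657, Gamma_vvv = 1.481151; k4 = (1.937509, -0.912890, -0.278057, 0.250180)
  Y <- Y + (h/6)(k1 + 2k2 + 2k3 + k4): u = 1.0449, v = -0.3921, du/dtau = 1.9375, dv/dtau = -0.9128

Answer: u = 1.0449, v = -0.3921, du/dtau = 1.9375, dv/dtau = -0.9128
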